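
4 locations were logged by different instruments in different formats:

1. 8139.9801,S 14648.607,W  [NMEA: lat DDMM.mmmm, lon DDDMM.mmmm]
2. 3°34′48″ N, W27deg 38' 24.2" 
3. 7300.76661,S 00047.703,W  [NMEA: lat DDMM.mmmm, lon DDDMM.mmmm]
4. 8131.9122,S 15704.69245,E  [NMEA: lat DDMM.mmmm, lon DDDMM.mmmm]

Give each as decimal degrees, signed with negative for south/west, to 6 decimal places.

Point 1:
  Latitude: split at 2 digits → 81° and 39.9801′; 81 + 39.9801/60 = 81.6663350
  S ⇒ negate
  Lon: split at 3 digits → 146° and 48.607′; 146 + 48.607/60 = 146.8101167
  hemisphere W, so the sign is −
Point 2:
  Latitude: 34′ + 48″ = 34.80000′; 3 + 34.80000/60 = 3.5800000
  N ⇒ keep positive
  λ: 27 + 38/60 + 24.2/3600 = 27.6400556
  hemisphere W, so the sign is −
Point 3:
  Latitude: degrees = first 2 digits = 73, minutes = 0.76661; 73 + 0.76661/60 = 73.0127768
  hemisphere S, so the sign is −
  Lon: degrees = first 3 digits = 0, minutes = 47.703; 0 + 47.703/60 = 0.7950500
  hemisphere W, so the sign is −
Point 4:
  φ: degrees = first 2 digits = 81, minutes = 31.9122; 81 + 31.9122/60 = 81.5318700
  S → negative
  Longitude: split at 3 digits → 157° and 4.69245′; 157 + 4.69245/60 = 157.0782075
  E ⇒ keep positive

1. -81.666335, -146.810117
2. 3.580000, -27.640056
3. -73.012777, -0.795050
4. -81.531870, 157.078208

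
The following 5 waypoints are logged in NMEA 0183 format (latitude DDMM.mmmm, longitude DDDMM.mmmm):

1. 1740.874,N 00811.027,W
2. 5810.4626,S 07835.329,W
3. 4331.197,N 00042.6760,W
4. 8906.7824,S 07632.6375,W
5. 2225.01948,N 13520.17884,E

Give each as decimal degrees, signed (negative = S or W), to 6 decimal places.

1. 17.681233, -8.183783
2. -58.174377, -78.588817
3. 43.519950, -0.711267
4. -89.113040, -76.543958
5. 22.416991, 135.336314

Point 1:
  Latitude: degrees = first 2 digits = 17, minutes = 40.874; 17 + 40.874/60 = 17.6812333
  N → positive
  Longitude: split at 3 digits → 008° and 11.027′; 8 + 11.027/60 = 8.1837833
  W → negative
Point 2:
  Lat: degrees = first 2 digits = 58, minutes = 10.4626; 58 + 10.4626/60 = 58.1743767
  S ⇒ negate
  Lon: degrees = first 3 digits = 78, minutes = 35.329; 78 + 35.329/60 = 78.5888167
  W ⇒ negate
Point 3:
  Latitude: split at 2 digits → 43° and 31.197′; 43 + 31.197/60 = 43.5199500
  N → positive
  λ: degrees = first 3 digits = 0, minutes = 42.676; 0 + 42.676/60 = 0.7112667
  W ⇒ negate
Point 4:
  φ: degrees = first 2 digits = 89, minutes = 6.7824; 89 + 6.7824/60 = 89.1130400
  S → negative
  λ: split at 3 digits → 076° and 32.6375′; 76 + 32.6375/60 = 76.5439583
  W ⇒ negate
Point 5:
  φ: split at 2 digits → 22° and 25.01948′; 22 + 25.01948/60 = 22.4169913
  N → positive
  λ: degrees = first 3 digits = 135, minutes = 20.17884; 135 + 20.17884/60 = 135.3363140
  E → positive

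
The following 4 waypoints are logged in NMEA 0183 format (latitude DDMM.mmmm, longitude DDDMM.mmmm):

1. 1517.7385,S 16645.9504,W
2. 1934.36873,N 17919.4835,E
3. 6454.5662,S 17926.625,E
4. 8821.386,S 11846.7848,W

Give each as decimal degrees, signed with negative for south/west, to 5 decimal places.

Point 1:
  Lat: degrees = first 2 digits = 15, minutes = 17.7385; 15 + 17.7385/60 = 15.295642
  S ⇒ negate
  Lon: degrees = first 3 digits = 166, minutes = 45.9504; 166 + 45.9504/60 = 166.765840
  W ⇒ negate
Point 2:
  Lat: degrees = first 2 digits = 19, minutes = 34.36873; 19 + 34.36873/60 = 19.572812
  N → positive
  λ: split at 3 digits → 179° and 19.4835′; 179 + 19.4835/60 = 179.324725
  E → positive
Point 3:
  Lat: split at 2 digits → 64° and 54.5662′; 64 + 54.5662/60 = 64.909437
  S ⇒ negate
  λ: split at 3 digits → 179° and 26.625′; 179 + 26.625/60 = 179.443750
  E ⇒ keep positive
Point 4:
  Lat: split at 2 digits → 88° and 21.386′; 88 + 21.386/60 = 88.356433
  S → negative
  λ: split at 3 digits → 118° and 46.7848′; 118 + 46.7848/60 = 118.779747
  W → negative

1. -15.29564, -166.76584
2. 19.57281, 179.32473
3. -64.90944, 179.44375
4. -88.35643, -118.77975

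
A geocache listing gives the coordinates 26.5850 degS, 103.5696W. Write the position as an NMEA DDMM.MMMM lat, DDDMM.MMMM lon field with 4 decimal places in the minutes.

2635.1000,S / 10334.1760,W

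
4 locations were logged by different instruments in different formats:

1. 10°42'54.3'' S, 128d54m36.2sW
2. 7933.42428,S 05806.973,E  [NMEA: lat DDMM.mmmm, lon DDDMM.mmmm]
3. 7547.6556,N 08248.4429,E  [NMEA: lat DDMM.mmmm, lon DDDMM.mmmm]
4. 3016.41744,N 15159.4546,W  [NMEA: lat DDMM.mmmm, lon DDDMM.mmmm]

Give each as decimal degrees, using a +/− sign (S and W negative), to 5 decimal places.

1. -10.71508, -128.91006
2. -79.55707, 58.11622
3. 75.79426, 82.80738
4. 30.27362, -151.99091

Point 1:
  Lat: 10° + 42/60 + 54.3/3600 = 10 + 0.700000 + 0.015083 = 10.715083
  hemisphere S, so the sign is −
  λ: 128° + 54/60 + 36.2/3600 = 128 + 0.900000 + 0.010056 = 128.910056
  hemisphere W, so the sign is −
Point 2:
  φ: degrees = first 2 digits = 79, minutes = 33.42428; 79 + 33.42428/60 = 79.557071
  S ⇒ negate
  Lon: degrees = first 3 digits = 58, minutes = 6.973; 58 + 6.973/60 = 58.116217
  E ⇒ keep positive
Point 3:
  Lat: split at 2 digits → 75° and 47.6556′; 75 + 47.6556/60 = 75.794260
  N ⇒ keep positive
  Longitude: split at 3 digits → 082° and 48.4429′; 82 + 48.4429/60 = 82.807382
  E → positive
Point 4:
  φ: split at 2 digits → 30° and 16.41744′; 30 + 16.41744/60 = 30.273624
  N ⇒ keep positive
  Lon: degrees = first 3 digits = 151, minutes = 59.4546; 151 + 59.4546/60 = 151.990910
  W → negative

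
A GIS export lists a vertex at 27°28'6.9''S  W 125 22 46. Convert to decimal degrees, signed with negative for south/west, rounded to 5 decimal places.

-27.46858, -125.37944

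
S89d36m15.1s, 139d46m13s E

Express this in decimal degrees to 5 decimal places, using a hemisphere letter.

89.60419° S, 139.77028° E

φ: 36′ + 15.1″ = 36.25167′; 89 + 36.25167/60 = 89.604194
Lon: 139° + 46/60 + 13/3600 = 139 + 0.766667 + 0.003611 = 139.770278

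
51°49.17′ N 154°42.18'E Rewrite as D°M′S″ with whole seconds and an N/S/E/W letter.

φ: 49.17000′ → 49′ and 0.17000 × 60 = 10.20″
Longitude: fractional minutes 0.18000 × 60 = 10.80″

51°49′10″ N, 154°42′11″ E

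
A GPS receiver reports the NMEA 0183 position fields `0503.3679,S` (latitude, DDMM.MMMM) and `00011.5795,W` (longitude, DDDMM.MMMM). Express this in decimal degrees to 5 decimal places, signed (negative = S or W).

Latitude: degrees = first 2 digits = 5, minutes = 3.3679; 5 + 3.3679/60 = 5.056132
S → negative
λ: split at 3 digits → 000° and 11.5795′; 0 + 11.5795/60 = 0.192992
W → negative

-5.05613, -0.19299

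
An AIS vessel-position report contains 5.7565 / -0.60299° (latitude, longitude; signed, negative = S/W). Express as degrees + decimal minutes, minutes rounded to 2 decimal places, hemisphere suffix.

φ: fractional part 0.756500 → 45.3900 minutes
Longitude is negative → W; |value| = 0.602990
λ: minutes = (0.602990 − 0) × 60 = 36.1794

5° 45.39′ N, 0° 36.18′ W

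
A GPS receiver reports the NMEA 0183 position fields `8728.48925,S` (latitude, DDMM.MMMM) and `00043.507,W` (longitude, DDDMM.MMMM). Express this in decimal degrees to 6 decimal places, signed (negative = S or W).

-87.474821, -0.725117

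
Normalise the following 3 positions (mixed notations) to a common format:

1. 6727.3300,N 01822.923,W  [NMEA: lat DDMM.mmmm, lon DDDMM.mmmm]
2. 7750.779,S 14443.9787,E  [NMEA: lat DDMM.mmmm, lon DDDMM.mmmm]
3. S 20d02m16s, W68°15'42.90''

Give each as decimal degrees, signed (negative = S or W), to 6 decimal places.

Point 1:
  Lat: degrees = first 2 digits = 67, minutes = 27.33; 67 + 27.33/60 = 67.4555000
  N ⇒ keep positive
  λ: degrees = first 3 digits = 18, minutes = 22.923; 18 + 22.923/60 = 18.3820500
  W → negative
Point 2:
  φ: split at 2 digits → 77° and 50.779′; 77 + 50.779/60 = 77.8463167
  S → negative
  Longitude: degrees = first 3 digits = 144, minutes = 43.9787; 144 + 43.9787/60 = 144.7329783
  E → positive
Point 3:
  φ: 2′ + 16″ = 2.26667′; 20 + 2.26667/60 = 20.0377778
  S ⇒ negate
  λ: 15′ + 42.9″ = 15.71500′; 68 + 15.71500/60 = 68.2619167
  W → negative

1. 67.455500, -18.382050
2. -77.846317, 144.732978
3. -20.037778, -68.261917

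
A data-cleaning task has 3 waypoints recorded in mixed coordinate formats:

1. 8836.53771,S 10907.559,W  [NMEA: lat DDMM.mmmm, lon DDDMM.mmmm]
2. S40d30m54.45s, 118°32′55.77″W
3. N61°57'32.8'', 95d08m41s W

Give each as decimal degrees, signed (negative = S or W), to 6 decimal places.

Point 1:
  Lat: split at 2 digits → 88° and 36.53771′; 88 + 36.53771/60 = 88.6089618
  S ⇒ negate
  Lon: degrees = first 3 digits = 109, minutes = 7.559; 109 + 7.559/60 = 109.1259833
  W → negative
Point 2:
  Lat: 40 + 30/60 + 54.45/3600 = 40.5151250
  hemisphere S, so the sign is −
  Longitude: 118° + 32/60 + 55.77/3600 = 118 + 0.533333 + 0.015492 = 118.5488250
  hemisphere W, so the sign is −
Point 3:
  φ: 61° + 57/60 + 32.8/3600 = 61 + 0.950000 + 0.009111 = 61.9591111
  N → positive
  Longitude: 95 + 8/60 + 41/3600 = 95.1447222
  W ⇒ negate

1. -88.608962, -109.125983
2. -40.515125, -118.548825
3. 61.959111, -95.144722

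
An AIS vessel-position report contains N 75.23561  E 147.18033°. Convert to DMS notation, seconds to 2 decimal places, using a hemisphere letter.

Lat: 0.235610° → 14.13660′; 0.13660 × 60 = 8.1960″
Lon: whole degrees 147; 10.81980′ → 10′ and 49.1880″

75°14′8.20″ N, 147°10′49.19″ E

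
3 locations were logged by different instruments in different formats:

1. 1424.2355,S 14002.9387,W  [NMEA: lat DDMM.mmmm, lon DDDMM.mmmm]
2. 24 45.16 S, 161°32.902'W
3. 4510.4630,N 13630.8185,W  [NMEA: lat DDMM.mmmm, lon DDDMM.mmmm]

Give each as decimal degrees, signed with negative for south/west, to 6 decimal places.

1. -14.403925, -140.048978
2. -24.752667, -161.548367
3. 45.174383, -136.513642

Point 1:
  Latitude: degrees = first 2 digits = 14, minutes = 24.2355; 14 + 24.2355/60 = 14.4039250
  S ⇒ negate
  Longitude: split at 3 digits → 140° and 2.9387′; 140 + 2.9387/60 = 140.0489783
  W → negative
Point 2:
  Latitude: 45.16′ = 0.752667°; total 24.7526667
  hemisphere S, so the sign is −
  Lon: 32.902′ = 0.548367°; total 161.5483667
  W ⇒ negate
Point 3:
  Lat: degrees = first 2 digits = 45, minutes = 10.463; 45 + 10.463/60 = 45.1743833
  N → positive
  Longitude: split at 3 digits → 136° and 30.8185′; 136 + 30.8185/60 = 136.5136417
  W → negative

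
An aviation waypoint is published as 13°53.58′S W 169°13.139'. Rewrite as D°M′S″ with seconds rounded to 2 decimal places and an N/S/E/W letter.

13°53′34.80″ S, 169°13′8.34″ W

Lat: 53.58000′ → 53′ and 0.58000 × 60 = 34.8000″
λ: 13.13900′ → 13′ and 0.13900 × 60 = 8.3400″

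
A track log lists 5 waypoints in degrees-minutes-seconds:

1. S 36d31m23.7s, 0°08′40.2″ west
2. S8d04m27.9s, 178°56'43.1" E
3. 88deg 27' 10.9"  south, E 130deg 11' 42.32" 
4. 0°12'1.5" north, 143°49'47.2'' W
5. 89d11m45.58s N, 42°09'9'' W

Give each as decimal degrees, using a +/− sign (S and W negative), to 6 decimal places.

Point 1:
  Latitude: 31′ + 23.7″ = 31.39500′; 36 + 31.39500/60 = 36.5232500
  S → negative
  Longitude: 8′ + 40.2″ = 8.67000′; 0 + 8.67000/60 = 0.1445000
  W ⇒ negate
Point 2:
  φ: 8° + 4/60 + 27.9/3600 = 8 + 0.066667 + 0.007750 = 8.0744167
  S → negative
  Lon: 56′ + 43.1″ = 56.71833′; 178 + 56.71833/60 = 178.9453056
  E ⇒ keep positive
Point 3:
  Lat: 88° + 27/60 + 10.9/3600 = 88 + 0.450000 + 0.003028 = 88.4530278
  hemisphere S, so the sign is −
  λ: 130° + 11/60 + 42.32/3600 = 130 + 0.183333 + 0.011756 = 130.1950889
  E → positive
Point 4:
  Lat: 12′ + 1.5″ = 12.02500′; 0 + 12.02500/60 = 0.2004167
  N ⇒ keep positive
  λ: 143 + 49/60 + 47.2/3600 = 143.8297778
  hemisphere W, so the sign is −
Point 5:
  Latitude: 89 + 11/60 + 45.58/3600 = 89.1959944
  N → positive
  Lon: 42° + 9/60 + 9/3600 = 42 + 0.150000 + 0.002500 = 42.1525000
  hemisphere W, so the sign is −

1. -36.523250, -0.144500
2. -8.074417, 178.945306
3. -88.453028, 130.195089
4. 0.200417, -143.829778
5. 89.195994, -42.152500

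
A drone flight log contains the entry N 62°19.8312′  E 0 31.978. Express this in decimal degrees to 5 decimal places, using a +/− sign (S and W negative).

Latitude: 19.8312′ = 0.330520°; total 62.330520
N → positive
Longitude: 0 + 31.978/60 = 0.532967
E → positive

62.33052, 0.53297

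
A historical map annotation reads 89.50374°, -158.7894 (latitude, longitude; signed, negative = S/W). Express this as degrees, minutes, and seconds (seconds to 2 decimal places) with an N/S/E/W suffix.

φ: whole degrees 89; 30.22440′ → 30′ and 13.4640″
Longitude is negative → W; |value| = 158.789400
Longitude: whole degrees 158; 47.36400′ → 47′ and 21.8400″

89°30′13.46″ N, 158°47′21.84″ W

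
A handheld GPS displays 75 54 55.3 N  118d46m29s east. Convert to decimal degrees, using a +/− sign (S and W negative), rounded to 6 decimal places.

Latitude: 75 + 54/60 + 55.3/3600 = 75.9153611
N → positive
Lon: 118° + 46/60 + 29/3600 = 118 + 0.766667 + 0.008056 = 118.7747222
E ⇒ keep positive

75.915361, 118.774722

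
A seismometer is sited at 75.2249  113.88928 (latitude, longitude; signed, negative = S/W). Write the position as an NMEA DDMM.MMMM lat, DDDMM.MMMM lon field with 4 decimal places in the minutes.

7513.4940,N / 11353.3568,E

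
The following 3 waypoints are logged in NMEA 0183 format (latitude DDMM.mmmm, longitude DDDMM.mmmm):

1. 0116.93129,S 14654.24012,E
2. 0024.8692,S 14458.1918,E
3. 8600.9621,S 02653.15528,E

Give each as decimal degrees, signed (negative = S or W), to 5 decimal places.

Point 1:
  Latitude: degrees = first 2 digits = 1, minutes = 16.93129; 1 + 16.93129/60 = 1.282188
  S ⇒ negate
  λ: split at 3 digits → 146° and 54.24012′; 146 + 54.24012/60 = 146.904002
  E → positive
Point 2:
  Latitude: degrees = first 2 digits = 0, minutes = 24.8692; 0 + 24.8692/60 = 0.414487
  S ⇒ negate
  λ: split at 3 digits → 144° and 58.1918′; 144 + 58.1918/60 = 144.969863
  E ⇒ keep positive
Point 3:
  Latitude: split at 2 digits → 86° and 0.9621′; 86 + 0.9621/60 = 86.016035
  S ⇒ negate
  Lon: degrees = first 3 digits = 26, minutes = 53.15528; 26 + 53.15528/60 = 26.885921
  E → positive

1. -1.28219, 146.90400
2. -0.41449, 144.96986
3. -86.01604, 26.88592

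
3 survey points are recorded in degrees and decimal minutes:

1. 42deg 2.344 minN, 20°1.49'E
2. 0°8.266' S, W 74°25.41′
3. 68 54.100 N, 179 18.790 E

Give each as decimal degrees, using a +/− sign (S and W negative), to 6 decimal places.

Point 1:
  φ: 42 + 2.344/60 = 42.0390667
  N → positive
  Longitude: 1.49′ = 0.024833°; total 20.0248333
  E ⇒ keep positive
Point 2:
  Lat: 0 + 8.266/60 = 0.1377667
  S → negative
  Lon: 74 + 25.41/60 = 74.4235000
  hemisphere W, so the sign is −
Point 3:
  Latitude: 68 + 54.1/60 = 68.9016667
  N ⇒ keep positive
  Lon: 179 + 18.79/60 = 179.3131667
  E ⇒ keep positive

1. 42.039067, 20.024833
2. -0.137767, -74.423500
3. 68.901667, 179.313167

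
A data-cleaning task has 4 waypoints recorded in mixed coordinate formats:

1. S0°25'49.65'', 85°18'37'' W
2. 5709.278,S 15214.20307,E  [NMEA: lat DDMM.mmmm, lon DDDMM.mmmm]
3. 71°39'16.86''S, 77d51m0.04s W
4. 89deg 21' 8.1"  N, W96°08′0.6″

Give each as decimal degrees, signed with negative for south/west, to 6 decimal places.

Point 1:
  Latitude: 0 + 25/60 + 49.65/3600 = 0.4304583
  hemisphere S, so the sign is −
  Lon: 18′ + 37″ = 18.61667′; 85 + 18.61667/60 = 85.3102778
  hemisphere W, so the sign is −
Point 2:
  Latitude: degrees = first 2 digits = 57, minutes = 9.278; 57 + 9.278/60 = 57.1546333
  S ⇒ negate
  Lon: degrees = first 3 digits = 152, minutes = 14.20307; 152 + 14.20307/60 = 152.2367178
  E ⇒ keep positive
Point 3:
  Latitude: 71° + 39/60 + 16.86/3600 = 71 + 0.650000 + 0.004683 = 71.6546833
  S ⇒ negate
  λ: 77 + 51/60 + 0.04/3600 = 77.8500111
  W → negative
Point 4:
  Lat: 21′ + 8.1″ = 21.13500′; 89 + 21.13500/60 = 89.3522500
  N → positive
  λ: 96° + 8/60 + 0.6/3600 = 96 + 0.133333 + 0.000167 = 96.1335000
  W → negative

1. -0.430458, -85.310278
2. -57.154633, 152.236718
3. -71.654683, -77.850011
4. 89.352250, -96.133500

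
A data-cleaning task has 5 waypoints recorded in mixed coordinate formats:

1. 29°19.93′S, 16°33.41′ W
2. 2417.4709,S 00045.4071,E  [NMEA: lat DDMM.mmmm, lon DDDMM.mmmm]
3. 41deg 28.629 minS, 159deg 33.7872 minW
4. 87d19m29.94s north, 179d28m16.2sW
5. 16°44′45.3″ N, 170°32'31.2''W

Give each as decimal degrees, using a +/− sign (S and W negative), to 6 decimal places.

Point 1:
  Lat: 19.93′ = 0.332167°; total 29.3321667
  S → negative
  λ: 16 + 33.41/60 = 16.5568333
  hemisphere W, so the sign is −
Point 2:
  φ: split at 2 digits → 24° and 17.4709′; 24 + 17.4709/60 = 24.2911817
  S ⇒ negate
  Lon: degrees = first 3 digits = 0, minutes = 45.4071; 0 + 45.4071/60 = 0.7567850
  E → positive
Point 3:
  Lat: 41 + 28.629/60 = 41.4771500
  S → negative
  Longitude: 159 + 33.7872/60 = 159.5631200
  W ⇒ negate
Point 4:
  Lat: 87° + 19/60 + 29.94/3600 = 87 + 0.316667 + 0.008317 = 87.3249833
  N ⇒ keep positive
  Longitude: 179° + 28/60 + 16.2/3600 = 179 + 0.466667 + 0.004500 = 179.4711667
  hemisphere W, so the sign is −
Point 5:
  Lat: 16 + 44/60 + 45.3/3600 = 16.7459167
  N → positive
  λ: 170 + 32/60 + 31.2/3600 = 170.5420000
  hemisphere W, so the sign is −

1. -29.332167, -16.556833
2. -24.291182, 0.756785
3. -41.477150, -159.563120
4. 87.324983, -179.471167
5. 16.745917, -170.542000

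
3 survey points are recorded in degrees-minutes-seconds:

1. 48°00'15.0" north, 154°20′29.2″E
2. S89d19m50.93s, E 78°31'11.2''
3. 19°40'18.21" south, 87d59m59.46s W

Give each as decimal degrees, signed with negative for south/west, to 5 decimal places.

Point 1:
  Lat: 48 + 0/60 + 15/3600 = 48.004167
  N → positive
  λ: 154 + 20/60 + 29.2/3600 = 154.341444
  E ⇒ keep positive
Point 2:
  φ: 89 + 19/60 + 50.93/3600 = 89.330814
  hemisphere S, so the sign is −
  Longitude: 31′ + 11.2″ = 31.18667′; 78 + 31.18667/60 = 78.519778
  E → positive
Point 3:
  φ: 19° + 40/60 + 18.21/3600 = 19 + 0.666667 + 0.005058 = 19.671725
  S → negative
  Longitude: 87 + 59/60 + 59.46/3600 = 87.999850
  W ⇒ negate

1. 48.00417, 154.34144
2. -89.33081, 78.51978
3. -19.67173, -87.99985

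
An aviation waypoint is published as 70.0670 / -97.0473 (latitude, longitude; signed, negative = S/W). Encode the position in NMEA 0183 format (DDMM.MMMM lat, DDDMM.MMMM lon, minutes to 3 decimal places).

Lat: 70° + 0.067000 × 60 = 70° 4.02000′
Longitude is negative → W; |value| = 97.047300
Longitude: 97° + 0.047300 × 60 = 97° 2.83800′

7004.020,N / 09702.838,W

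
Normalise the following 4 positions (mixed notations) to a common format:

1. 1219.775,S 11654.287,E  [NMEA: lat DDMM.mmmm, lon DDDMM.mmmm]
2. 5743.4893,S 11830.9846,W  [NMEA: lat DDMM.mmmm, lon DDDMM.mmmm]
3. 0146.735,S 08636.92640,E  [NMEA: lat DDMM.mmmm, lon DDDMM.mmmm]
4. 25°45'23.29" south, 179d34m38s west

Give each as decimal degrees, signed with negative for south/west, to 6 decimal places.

1. -12.329583, 116.904783
2. -57.724822, -118.516410
3. -1.778917, 86.615440
4. -25.756469, -179.577222

Point 1:
  Latitude: degrees = first 2 digits = 12, minutes = 19.775; 12 + 19.775/60 = 12.3295833
  S → negative
  Longitude: degrees = first 3 digits = 116, minutes = 54.287; 116 + 54.287/60 = 116.9047833
  E → positive
Point 2:
  Latitude: split at 2 digits → 57° and 43.4893′; 57 + 43.4893/60 = 57.7248217
  S → negative
  λ: split at 3 digits → 118° and 30.9846′; 118 + 30.9846/60 = 118.5164100
  hemisphere W, so the sign is −
Point 3:
  Latitude: split at 2 digits → 01° and 46.735′; 1 + 46.735/60 = 1.7789167
  hemisphere S, so the sign is −
  Longitude: split at 3 digits → 086° and 36.9264′; 86 + 36.9264/60 = 86.6154400
  E ⇒ keep positive
Point 4:
  Latitude: 45′ + 23.29″ = 45.38817′; 25 + 45.38817/60 = 25.7564694
  S → negative
  λ: 179 + 34/60 + 38/3600 = 179.5772222
  hemisphere W, so the sign is −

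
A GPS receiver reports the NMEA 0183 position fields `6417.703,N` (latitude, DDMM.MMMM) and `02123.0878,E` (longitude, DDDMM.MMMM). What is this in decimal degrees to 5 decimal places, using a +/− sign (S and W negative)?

Latitude: split at 2 digits → 64° and 17.703′; 64 + 17.703/60 = 64.295050
N → positive
Lon: degrees = first 3 digits = 21, minutes = 23.0878; 21 + 23.0878/60 = 21.384797
E → positive

64.29505, 21.38480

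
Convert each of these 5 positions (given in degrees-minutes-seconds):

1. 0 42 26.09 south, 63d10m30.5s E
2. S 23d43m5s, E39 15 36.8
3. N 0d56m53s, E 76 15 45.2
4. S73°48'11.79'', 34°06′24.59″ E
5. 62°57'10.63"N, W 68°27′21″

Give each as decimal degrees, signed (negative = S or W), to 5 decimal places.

1. -0.70725, 63.17514
2. -23.71806, 39.26022
3. 0.94806, 76.26256
4. -73.80328, 34.10683
5. 62.95295, -68.45583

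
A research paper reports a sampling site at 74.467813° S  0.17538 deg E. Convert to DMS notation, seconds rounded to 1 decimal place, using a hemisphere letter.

Latitude: whole degrees 74; 28.06878′ → 28′ and 4.127″
λ: 0.175380° → 10.52280′; 0.52280 × 60 = 31.368″

74°28′4.1″ S, 0°10′31.4″ E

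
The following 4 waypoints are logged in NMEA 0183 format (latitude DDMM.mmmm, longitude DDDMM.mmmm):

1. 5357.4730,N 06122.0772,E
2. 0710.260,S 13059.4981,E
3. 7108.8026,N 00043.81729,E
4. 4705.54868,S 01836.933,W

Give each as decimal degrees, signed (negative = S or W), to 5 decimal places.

1. 53.95788, 61.36795
2. -7.17100, 130.99164
3. 71.14671, 0.73029
4. -47.09248, -18.61555

Point 1:
  Lat: degrees = first 2 digits = 53, minutes = 57.473; 53 + 57.473/60 = 53.957883
  N → positive
  Longitude: degrees = first 3 digits = 61, minutes = 22.0772; 61 + 22.0772/60 = 61.367953
  E → positive
Point 2:
  Latitude: split at 2 digits → 07° and 10.26′; 7 + 10.26/60 = 7.171000
  S ⇒ negate
  λ: split at 3 digits → 130° and 59.4981′; 130 + 59.4981/60 = 130.991635
  E → positive
Point 3:
  Lat: split at 2 digits → 71° and 8.8026′; 71 + 8.8026/60 = 71.146710
  N ⇒ keep positive
  λ: degrees = first 3 digits = 0, minutes = 43.81729; 0 + 43.81729/60 = 0.730288
  E ⇒ keep positive
Point 4:
  Lat: degrees = first 2 digits = 47, minutes = 5.54868; 47 + 5.54868/60 = 47.092478
  hemisphere S, so the sign is −
  Longitude: degrees = first 3 digits = 18, minutes = 36.933; 18 + 36.933/60 = 18.615550
  W ⇒ negate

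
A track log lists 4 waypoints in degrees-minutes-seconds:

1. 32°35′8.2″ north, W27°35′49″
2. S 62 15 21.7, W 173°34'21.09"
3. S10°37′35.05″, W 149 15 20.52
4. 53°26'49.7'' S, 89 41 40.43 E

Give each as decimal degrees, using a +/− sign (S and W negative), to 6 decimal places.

1. 32.585611, -27.596944
2. -62.256028, -173.572525
3. -10.626403, -149.255700
4. -53.447139, 89.694564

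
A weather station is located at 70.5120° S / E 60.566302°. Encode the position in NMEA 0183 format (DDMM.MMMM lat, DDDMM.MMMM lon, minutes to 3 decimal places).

7030.720,S / 06033.978,E

Latitude: minutes = (70.512000 − 70) × 60 = 30.72000
λ: minutes = (60.566302 − 60) × 60 = 33.97812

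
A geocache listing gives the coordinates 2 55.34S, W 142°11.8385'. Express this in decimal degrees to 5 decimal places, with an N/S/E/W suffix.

Lat: 55.34′ = 0.922333°; total 2.922333
Lon: 142 + 11.8385/60 = 142.197308

2.92233° S, 142.19731° W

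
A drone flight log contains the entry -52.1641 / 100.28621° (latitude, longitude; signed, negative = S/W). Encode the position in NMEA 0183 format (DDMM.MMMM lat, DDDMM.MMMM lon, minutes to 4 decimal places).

5209.8460,S / 10017.1726,E

Latitude is negative → S; |value| = 52.164100
Lat: 52° + 0.164100 × 60 = 52° 9.846000′
Longitude: 100° + 0.286210 × 60 = 100° 17.172600′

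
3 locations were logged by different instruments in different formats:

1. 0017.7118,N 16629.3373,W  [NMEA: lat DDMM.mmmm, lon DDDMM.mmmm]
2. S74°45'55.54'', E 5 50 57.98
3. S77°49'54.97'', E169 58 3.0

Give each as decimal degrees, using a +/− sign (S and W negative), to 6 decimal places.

1. 0.295197, -166.488955
2. -74.765428, 5.849439
3. -77.831936, 169.967500

Point 1:
  Lat: split at 2 digits → 00° and 17.7118′; 0 + 17.7118/60 = 0.2951967
  N → positive
  Longitude: split at 3 digits → 166° and 29.3373′; 166 + 29.3373/60 = 166.4889550
  W ⇒ negate
Point 2:
  φ: 45′ + 55.54″ = 45.92567′; 74 + 45.92567/60 = 74.7654278
  S → negative
  Longitude: 50′ + 57.98″ = 50.96633′; 5 + 50.96633/60 = 5.8494389
  E ⇒ keep positive
Point 3:
  Lat: 77° + 49/60 + 54.97/3600 = 77 + 0.816667 + 0.015269 = 77.8319361
  S → negative
  λ: 58′ + 3″ = 58.05000′; 169 + 58.05000/60 = 169.9675000
  E → positive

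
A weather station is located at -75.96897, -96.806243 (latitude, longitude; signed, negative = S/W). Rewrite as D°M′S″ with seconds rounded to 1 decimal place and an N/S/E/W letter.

75°58′8.3″ S, 96°48′22.5″ W

Latitude is negative → S; |value| = 75.968970
Lat: 0.968970 × 60 = 58.13820′ → 58′, remainder × 60 = 8.292″
Longitude is negative → W; |value| = 96.806243
Longitude: 0.806243 × 60 = 48.37458′ → 48′, remainder × 60 = 22.475″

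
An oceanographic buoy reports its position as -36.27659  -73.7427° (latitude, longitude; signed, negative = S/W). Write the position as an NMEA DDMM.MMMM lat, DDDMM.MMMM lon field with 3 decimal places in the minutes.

3616.595,S / 07344.562,W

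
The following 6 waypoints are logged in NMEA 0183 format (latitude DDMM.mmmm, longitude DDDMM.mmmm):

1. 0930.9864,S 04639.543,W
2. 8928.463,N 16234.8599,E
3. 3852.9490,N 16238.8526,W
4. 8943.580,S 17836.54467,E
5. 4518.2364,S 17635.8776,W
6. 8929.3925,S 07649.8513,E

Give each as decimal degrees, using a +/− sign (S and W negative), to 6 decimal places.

Point 1:
  φ: split at 2 digits → 09° and 30.9864′; 9 + 30.9864/60 = 9.5164400
  S ⇒ negate
  Longitude: degrees = first 3 digits = 46, minutes = 39.543; 46 + 39.543/60 = 46.6590500
  W → negative
Point 2:
  Lat: degrees = first 2 digits = 89, minutes = 28.463; 89 + 28.463/60 = 89.4743833
  N → positive
  λ: split at 3 digits → 162° and 34.8599′; 162 + 34.8599/60 = 162.5809983
  E → positive
Point 3:
  φ: degrees = first 2 digits = 38, minutes = 52.949; 38 + 52.949/60 = 38.8824833
  N ⇒ keep positive
  λ: degrees = first 3 digits = 162, minutes = 38.8526; 162 + 38.8526/60 = 162.6475433
  W ⇒ negate
Point 4:
  Latitude: degrees = first 2 digits = 89, minutes = 43.58; 89 + 43.58/60 = 89.7263333
  S → negative
  λ: split at 3 digits → 178° and 36.54467′; 178 + 36.54467/60 = 178.6090778
  E → positive
Point 5:
  Lat: split at 2 digits → 45° and 18.2364′; 45 + 18.2364/60 = 45.3039400
  S ⇒ negate
  Longitude: split at 3 digits → 176° and 35.8776′; 176 + 35.8776/60 = 176.5979600
  hemisphere W, so the sign is −
Point 6:
  Latitude: split at 2 digits → 89° and 29.3925′; 89 + 29.3925/60 = 89.4898750
  S → negative
  λ: split at 3 digits → 076° and 49.8513′; 76 + 49.8513/60 = 76.8308550
  E → positive

1. -9.516440, -46.659050
2. 89.474383, 162.580998
3. 38.882483, -162.647543
4. -89.726333, 178.609078
5. -45.303940, -176.597960
6. -89.489875, 76.830855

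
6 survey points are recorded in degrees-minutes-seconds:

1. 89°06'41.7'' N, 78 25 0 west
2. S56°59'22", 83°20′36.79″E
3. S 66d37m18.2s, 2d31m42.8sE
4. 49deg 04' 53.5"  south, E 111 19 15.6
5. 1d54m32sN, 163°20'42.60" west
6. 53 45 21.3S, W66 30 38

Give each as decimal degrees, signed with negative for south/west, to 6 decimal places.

1. 89.111583, -78.416667
2. -56.989444, 83.343553
3. -66.621722, 2.528556
4. -49.081528, 111.321000
5. 1.908889, -163.345167
6. -53.755917, -66.510556

Point 1:
  φ: 6′ + 41.7″ = 6.69500′; 89 + 6.69500/60 = 89.1115833
  N ⇒ keep positive
  Lon: 78° + 25/60 + 0/3600 = 78 + 0.416667 + 0.000000 = 78.4166667
  hemisphere W, so the sign is −
Point 2:
  Latitude: 59′ + 22″ = 59.36667′; 56 + 59.36667/60 = 56.9894444
  hemisphere S, so the sign is −
  Lon: 83 + 20/60 + 36.79/3600 = 83.3435528
  E → positive
Point 3:
  Lat: 66° + 37/60 + 18.2/3600 = 66 + 0.616667 + 0.005056 = 66.6217222
  S ⇒ negate
  Lon: 2° + 31/60 + 42.8/3600 = 2 + 0.516667 + 0.011889 = 2.5285556
  E ⇒ keep positive
Point 4:
  φ: 4′ + 53.5″ = 4.89167′; 49 + 4.89167/60 = 49.0815278
  hemisphere S, so the sign is −
  Longitude: 111 + 19/60 + 15.6/3600 = 111.3210000
  E → positive
Point 5:
  Lat: 1 + 54/60 + 32/3600 = 1.9088889
  N → positive
  Lon: 163° + 20/60 + 42.6/3600 = 163 + 0.333333 + 0.011833 = 163.3451667
  W ⇒ negate
Point 6:
  Lat: 53 + 45/60 + 21.3/3600 = 53.7559167
  S ⇒ negate
  Longitude: 66° + 30/60 + 38/3600 = 66 + 0.500000 + 0.010556 = 66.5105556
  W ⇒ negate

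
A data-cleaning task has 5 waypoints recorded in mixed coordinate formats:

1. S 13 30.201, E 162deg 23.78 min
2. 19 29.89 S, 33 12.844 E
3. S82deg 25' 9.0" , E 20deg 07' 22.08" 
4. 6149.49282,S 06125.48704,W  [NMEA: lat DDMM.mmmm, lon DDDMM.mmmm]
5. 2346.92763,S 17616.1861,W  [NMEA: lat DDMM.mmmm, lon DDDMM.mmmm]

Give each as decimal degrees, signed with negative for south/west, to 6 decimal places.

Point 1:
  φ: 13 + 30.201/60 = 13.5033500
  S → negative
  Longitude: 23.78′ = 0.396333°; total 162.3963333
  E → positive
Point 2:
  Latitude: 29.89′ = 0.498167°; total 19.4981667
  S ⇒ negate
  Longitude: 12.844′ = 0.214067°; total 33.2140667
  E → positive
Point 3:
  Latitude: 82° + 25/60 + 9/3600 = 82 + 0.416667 + 0.002500 = 82.4191667
  hemisphere S, so the sign is −
  Lon: 20 + 7/60 + 22.08/3600 = 20.1228000
  E ⇒ keep positive
Point 4:
  φ: split at 2 digits → 61° and 49.49282′; 61 + 49.49282/60 = 61.8248803
  S ⇒ negate
  Lon: degrees = first 3 digits = 61, minutes = 25.48704; 61 + 25.48704/60 = 61.4247840
  W ⇒ negate
Point 5:
  φ: split at 2 digits → 23° and 46.92763′; 23 + 46.92763/60 = 23.7821272
  hemisphere S, so the sign is −
  Lon: split at 3 digits → 176° and 16.1861′; 176 + 16.1861/60 = 176.2697683
  W → negative

1. -13.503350, 162.396333
2. -19.498167, 33.214067
3. -82.419167, 20.122800
4. -61.824880, -61.424784
5. -23.782127, -176.269768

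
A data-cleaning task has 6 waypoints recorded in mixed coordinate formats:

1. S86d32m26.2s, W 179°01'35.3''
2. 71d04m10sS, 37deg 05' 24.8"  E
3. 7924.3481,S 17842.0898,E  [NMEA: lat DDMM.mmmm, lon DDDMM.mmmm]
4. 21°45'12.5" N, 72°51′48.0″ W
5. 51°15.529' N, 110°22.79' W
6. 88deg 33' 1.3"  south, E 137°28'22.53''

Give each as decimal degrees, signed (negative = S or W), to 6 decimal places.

Point 1:
  Latitude: 32′ + 26.2″ = 32.43667′; 86 + 32.43667/60 = 86.5406111
  S → negative
  λ: 179 + 1/60 + 35.3/3600 = 179.0264722
  W ⇒ negate
Point 2:
  Lat: 71° + 4/60 + 10/3600 = 71 + 0.066667 + 0.002778 = 71.0694444
  S ⇒ negate
  λ: 5′ + 24.8″ = 5.41333′; 37 + 5.41333/60 = 37.0902222
  E ⇒ keep positive
Point 3:
  φ: degrees = first 2 digits = 79, minutes = 24.3481; 79 + 24.3481/60 = 79.4058017
  hemisphere S, so the sign is −
  λ: split at 3 digits → 178° and 42.0898′; 178 + 42.0898/60 = 178.7014967
  E ⇒ keep positive
Point 4:
  φ: 21 + 45/60 + 12.5/3600 = 21.7534722
  N ⇒ keep positive
  Lon: 72° + 51/60 + 48/3600 = 72 + 0.850000 + 0.013333 = 72.8633333
  W ⇒ negate
Point 5:
  φ: 15.529′ = 0.258817°; total 51.2588167
  N → positive
  Lon: 22.79′ = 0.379833°; total 110.3798333
  W → negative
Point 6:
  Lat: 88° + 33/60 + 1.3/3600 = 88 + 0.550000 + 0.000361 = 88.5503611
  hemisphere S, so the sign is −
  Lon: 137° + 28/60 + 22.53/3600 = 137 + 0.466667 + 0.006258 = 137.4729250
  E → positive

1. -86.540611, -179.026472
2. -71.069444, 37.090222
3. -79.405802, 178.701497
4. 21.753472, -72.863333
5. 51.258817, -110.379833
6. -88.550361, 137.472925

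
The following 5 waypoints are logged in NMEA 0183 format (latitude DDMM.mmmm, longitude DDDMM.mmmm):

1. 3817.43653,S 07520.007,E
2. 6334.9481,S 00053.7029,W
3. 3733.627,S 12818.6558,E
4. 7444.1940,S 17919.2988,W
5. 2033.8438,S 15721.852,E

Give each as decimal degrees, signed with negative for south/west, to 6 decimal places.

Point 1:
  Lat: degrees = first 2 digits = 38, minutes = 17.43653; 38 + 17.43653/60 = 38.2906088
  S ⇒ negate
  λ: split at 3 digits → 075° and 20.007′; 75 + 20.007/60 = 75.3334500
  E → positive
Point 2:
  φ: degrees = first 2 digits = 63, minutes = 34.9481; 63 + 34.9481/60 = 63.5824683
  hemisphere S, so the sign is −
  Lon: split at 3 digits → 000° and 53.7029′; 0 + 53.7029/60 = 0.8950483
  W → negative
Point 3:
  φ: degrees = first 2 digits = 37, minutes = 33.627; 37 + 33.627/60 = 37.5604500
  S → negative
  Lon: split at 3 digits → 128° and 18.6558′; 128 + 18.6558/60 = 128.3109300
  E ⇒ keep positive
Point 4:
  Latitude: split at 2 digits → 74° and 44.194′; 74 + 44.194/60 = 74.7365667
  S → negative
  Longitude: degrees = first 3 digits = 179, minutes = 19.2988; 179 + 19.2988/60 = 179.3216467
  hemisphere W, so the sign is −
Point 5:
  Latitude: split at 2 digits → 20° and 33.8438′; 20 + 33.8438/60 = 20.5640633
  hemisphere S, so the sign is −
  Longitude: degrees = first 3 digits = 157, minutes = 21.852; 157 + 21.852/60 = 157.3642000
  E ⇒ keep positive

1. -38.290609, 75.333450
2. -63.582468, -0.895048
3. -37.560450, 128.310930
4. -74.736567, -179.321647
5. -20.564063, 157.364200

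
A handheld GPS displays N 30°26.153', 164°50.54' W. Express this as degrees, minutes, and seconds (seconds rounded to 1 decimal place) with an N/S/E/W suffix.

30°26′9.2″ N, 164°50′32.4″ W

Lat: 26.15300′ → 26′ and 0.15300 × 60 = 9.180″
Lon: fractional minutes 0.54000 × 60 = 32.400″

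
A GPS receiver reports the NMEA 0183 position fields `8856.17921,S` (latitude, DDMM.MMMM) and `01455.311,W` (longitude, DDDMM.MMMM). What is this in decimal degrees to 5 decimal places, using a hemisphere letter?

Latitude: split at 2 digits → 88° and 56.17921′; 88 + 56.17921/60 = 88.936320
λ: split at 3 digits → 014° and 55.311′; 14 + 55.311/60 = 14.921850

88.93632° S, 14.92185° W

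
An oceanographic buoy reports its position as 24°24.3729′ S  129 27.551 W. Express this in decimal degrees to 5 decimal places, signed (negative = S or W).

-24.40622, -129.45918

φ: 24.3729′ = 0.406215°; total 24.406215
S → negative
λ: 27.551′ = 0.459183°; total 129.459183
hemisphere W, so the sign is −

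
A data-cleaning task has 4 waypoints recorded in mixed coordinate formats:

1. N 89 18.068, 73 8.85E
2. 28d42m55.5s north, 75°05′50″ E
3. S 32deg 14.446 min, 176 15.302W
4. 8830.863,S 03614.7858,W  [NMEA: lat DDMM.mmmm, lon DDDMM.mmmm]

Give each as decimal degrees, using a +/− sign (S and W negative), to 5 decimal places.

Point 1:
  φ: 89 + 18.068/60 = 89.301133
  N → positive
  Longitude: 8.85′ = 0.147500°; total 73.147500
  E → positive
Point 2:
  φ: 42′ + 55.5″ = 42.92500′; 28 + 42.92500/60 = 28.715417
  N ⇒ keep positive
  Longitude: 5′ + 50″ = 5.83333′; 75 + 5.83333/60 = 75.097222
  E → positive
Point 3:
  Lat: 14.446′ = 0.240767°; total 32.240767
  hemisphere S, so the sign is −
  Lon: 176 + 15.302/60 = 176.255033
  W → negative
Point 4:
  Lat: degrees = first 2 digits = 88, minutes = 30.863; 88 + 30.863/60 = 88.514383
  S ⇒ negate
  Longitude: split at 3 digits → 036° and 14.7858′; 36 + 14.7858/60 = 36.246430
  W ⇒ negate

1. 89.30113, 73.14750
2. 28.71542, 75.09722
3. -32.24077, -176.25503
4. -88.51438, -36.24643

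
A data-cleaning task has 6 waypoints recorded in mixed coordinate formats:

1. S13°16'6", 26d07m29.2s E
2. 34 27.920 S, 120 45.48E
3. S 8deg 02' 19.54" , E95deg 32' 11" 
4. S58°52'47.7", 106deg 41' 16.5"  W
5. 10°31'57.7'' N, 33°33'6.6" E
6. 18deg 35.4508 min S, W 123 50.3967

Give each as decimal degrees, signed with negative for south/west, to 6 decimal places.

Point 1:
  Lat: 13 + 16/60 + 6/3600 = 13.2683333
  S ⇒ negate
  Longitude: 26 + 7/60 + 29.2/3600 = 26.1247778
  E ⇒ keep positive
Point 2:
  φ: 27.92′ = 0.465333°; total 34.4653333
  hemisphere S, so the sign is −
  Longitude: 120 + 45.48/60 = 120.7580000
  E → positive
Point 3:
  Lat: 8° + 2/60 + 19.54/3600 = 8 + 0.033333 + 0.005428 = 8.0387611
  S ⇒ negate
  Longitude: 95° + 32/60 + 11/3600 = 95 + 0.533333 + 0.003056 = 95.5363889
  E ⇒ keep positive
Point 4:
  φ: 52′ + 47.7″ = 52.79500′; 58 + 52.79500/60 = 58.8799167
  S ⇒ negate
  λ: 106 + 41/60 + 16.5/3600 = 106.6879167
  hemisphere W, so the sign is −
Point 5:
  Lat: 31′ + 57.7″ = 31.96167′; 10 + 31.96167/60 = 10.5326944
  N → positive
  λ: 33′ + 6.6″ = 33.11000′; 33 + 33.11000/60 = 33.5518333
  E → positive
Point 6:
  Latitude: 18 + 35.4508/60 = 18.5908467
  S → negative
  Lon: 123 + 50.3967/60 = 123.8399450
  hemisphere W, so the sign is −

1. -13.268333, 26.124778
2. -34.465333, 120.758000
3. -8.038761, 95.536389
4. -58.879917, -106.687917
5. 10.532694, 33.551833
6. -18.590847, -123.839945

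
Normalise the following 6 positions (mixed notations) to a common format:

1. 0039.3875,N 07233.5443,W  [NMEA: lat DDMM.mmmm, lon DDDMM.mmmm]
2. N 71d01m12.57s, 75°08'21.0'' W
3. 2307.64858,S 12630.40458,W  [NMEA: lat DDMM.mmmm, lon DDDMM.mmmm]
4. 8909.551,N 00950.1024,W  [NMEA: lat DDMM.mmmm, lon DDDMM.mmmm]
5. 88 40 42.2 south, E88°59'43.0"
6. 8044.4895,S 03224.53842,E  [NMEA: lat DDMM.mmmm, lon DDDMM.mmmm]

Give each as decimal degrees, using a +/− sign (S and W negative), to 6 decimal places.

Point 1:
  φ: split at 2 digits → 00° and 39.3875′; 0 + 39.3875/60 = 0.6564583
  N → positive
  Lon: degrees = first 3 digits = 72, minutes = 33.5443; 72 + 33.5443/60 = 72.5590717
  W → negative
Point 2:
  Latitude: 71 + 1/60 + 12.57/3600 = 71.0201583
  N ⇒ keep positive
  Longitude: 75 + 8/60 + 21/3600 = 75.1391667
  W → negative
Point 3:
  Latitude: degrees = first 2 digits = 23, minutes = 7.64858; 23 + 7.64858/60 = 23.1274763
  hemisphere S, so the sign is −
  Longitude: degrees = first 3 digits = 126, minutes = 30.40458; 126 + 30.40458/60 = 126.5067430
  W → negative
Point 4:
  Lat: split at 2 digits → 89° and 9.551′; 89 + 9.551/60 = 89.1591833
  N → positive
  λ: degrees = first 3 digits = 9, minutes = 50.1024; 9 + 50.1024/60 = 9.8350400
  W ⇒ negate
Point 5:
  Lat: 40′ + 42.2″ = 40.70333′; 88 + 40.70333/60 = 88.6783889
  S → negative
  Lon: 88° + 59/60 + 43/3600 = 88 + 0.983333 + 0.011944 = 88.9952778
  E ⇒ keep positive
Point 6:
  Latitude: degrees = first 2 digits = 80, minutes = 44.4895; 80 + 44.4895/60 = 80.7414917
  S ⇒ negate
  Longitude: split at 3 digits → 032° and 24.53842′; 32 + 24.53842/60 = 32.4089737
  E → positive

1. 0.656458, -72.559072
2. 71.020158, -75.139167
3. -23.127476, -126.506743
4. 89.159183, -9.835040
5. -88.678389, 88.995278
6. -80.741492, 32.408974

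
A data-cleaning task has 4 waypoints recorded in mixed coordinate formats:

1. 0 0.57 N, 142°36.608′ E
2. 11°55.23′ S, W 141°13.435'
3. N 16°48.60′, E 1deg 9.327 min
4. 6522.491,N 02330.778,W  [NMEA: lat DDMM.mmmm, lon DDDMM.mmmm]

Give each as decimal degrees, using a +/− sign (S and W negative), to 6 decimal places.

1. 0.009500, 142.610133
2. -11.920500, -141.223917
3. 16.810000, 1.155450
4. 65.374850, -23.512967

Point 1:
  φ: 0 + 0.57/60 = 0.0095000
  N ⇒ keep positive
  λ: 142 + 36.608/60 = 142.6101333
  E ⇒ keep positive
Point 2:
  Lat: 11 + 55.23/60 = 11.9205000
  hemisphere S, so the sign is −
  λ: 141 + 13.435/60 = 141.2239167
  W ⇒ negate
Point 3:
  Lat: 16 + 48.6/60 = 16.8100000
  N → positive
  Longitude: 1 + 9.327/60 = 1.1554500
  E → positive
Point 4:
  Latitude: split at 2 digits → 65° and 22.491′; 65 + 22.491/60 = 65.3748500
  N ⇒ keep positive
  λ: split at 3 digits → 023° and 30.778′; 23 + 30.778/60 = 23.5129667
  W ⇒ negate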